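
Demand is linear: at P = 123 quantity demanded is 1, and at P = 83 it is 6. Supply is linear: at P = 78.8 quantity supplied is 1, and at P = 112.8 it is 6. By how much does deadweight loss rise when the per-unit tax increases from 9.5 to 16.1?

5.71

Demand slope = (83 − 123)/(6 − 1) = −8, so P = 131 − 8Q.
Supply slope = (112.8 − 78.8)/(6 − 1) = 6.8, so P = 72 + 6.8Q.
Competitive equilibrium: 131 − 8Q = 72 + 6.8Q → Q* = 3.9865, P* = 99.1081.
For a per-unit tax t: ΔQ = t/14.8, so DWL = ½·t·(t/14.8) = t²/29.6.
At t = 9.5: DWL = 3.049. At t = 16.1: DWL = 8.757.
Increase = 8.757 − 3.049 = 5.71.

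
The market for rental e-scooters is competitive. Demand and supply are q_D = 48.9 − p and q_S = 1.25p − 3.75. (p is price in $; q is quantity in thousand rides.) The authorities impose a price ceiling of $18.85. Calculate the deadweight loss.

In inverse form: demand p = 48.9 − q, supply p = 3 + 0.8q.
Competitive equilibrium: 48.9 − q = 3 + 0.8q → q* = 25.5, p* = 23.4.
At the ceiling p = 18.85, quantity supplied = (18.85 − 3)/0.8 = 19.8125.
Willingness to pay at q' = 19.8125: 48.9 − 1·19.8125 = 29.0875.
Δq = 25.5 − 19.8125 = 5.6875; wedge = 29.0875 − 18.85 = 10.2375.
Deadweight loss = ½ × 5.6875 × 10.2375 = $29.11 thousand.

$29.11 thousand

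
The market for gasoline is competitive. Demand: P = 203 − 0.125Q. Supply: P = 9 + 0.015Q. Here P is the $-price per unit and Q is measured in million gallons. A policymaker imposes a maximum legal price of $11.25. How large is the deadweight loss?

$106889.29 million

Competitive equilibrium: 203 − 0.125Q = 9 + 0.015Q → Q* = 1385.7143, P* = 29.7857.
At the ceiling P = 11.25, quantity supplied = (11.25 − 9)/0.015 = 150.
Willingness to pay at Q' = 150: 203 − 0.125·150 = 184.25.
ΔQ = 1385.7143 − 150 = 1235.7143; wedge = 184.25 − 11.25 = 173.
DWL = ½ × 1235.7143 × 173 = $106889.29 million.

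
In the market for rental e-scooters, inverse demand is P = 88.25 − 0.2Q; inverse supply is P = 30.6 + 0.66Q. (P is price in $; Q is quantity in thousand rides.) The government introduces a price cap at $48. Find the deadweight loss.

$711.28 thousand

Competitive equilibrium: 88.25 − 0.2Q = 30.6 + 0.66Q → Q* = 67.03488, P* = 74.84302.
At the ceiling P = 48, quantity supplied = (48 − 30.6)/0.66 = 26.36364.
Willingness to pay at Q' = 26.36364: 88.25 − 0.2·26.36364 = 82.97727.
ΔQ = 67.03488 − 26.36364 = 40.67124; wedge = 82.97727 − 48 = 34.97727.
The triangle = ½ × 40.67124 × 34.97727 = $711.28 thousand.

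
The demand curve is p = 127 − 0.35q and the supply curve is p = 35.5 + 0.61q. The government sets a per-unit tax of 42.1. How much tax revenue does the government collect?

2166.40

Competitive equilibrium: 127 − 0.35q = 35.5 + 0.61q → q* = 95.3125, p* = 93.64063.
With the tax, the buyer price exceeds the seller price by 42.1: (127 − 0.35q) − (35.5 + 0.61q) = 42.1 → q' = 51.45833.
Tax revenue = 42.1 × 51.45833 = 2166.40.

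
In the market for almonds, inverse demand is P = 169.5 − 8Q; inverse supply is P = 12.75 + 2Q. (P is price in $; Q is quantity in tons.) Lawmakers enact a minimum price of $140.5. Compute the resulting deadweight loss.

Competitive equilibrium: 169.5 − 8Q = 12.75 + 2Q → Q* = 15.675, P* = 44.1.
At the floor P = 140.5, quantity demanded = (169.5 − 140.5)/8 = 3.625.
Sellers' marginal cost at Q' = 3.625: 12.75 + 2·3.625 = 20.
ΔQ = 15.675 − 3.625 = 12.05; wedge = 140.5 − 20 = 120.5.
Deadweight loss = ½ × 12.05 × 120.5 = $726.01.

$726.01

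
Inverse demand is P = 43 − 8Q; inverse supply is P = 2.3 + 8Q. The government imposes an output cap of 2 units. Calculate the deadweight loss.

2.37

Competitive equilibrium: 43 − 8Q = 2.3 + 8Q → Q* = 2.5438, P* = 22.65.
At Q = 2: demand price = 43 − 8·2 = 27; supply price = 2.3 + 8·2 = 18.3.
ΔQ = 2.5438 − 2 = 0.5438; wedge = 27 − 18.3 = 8.7.
Welfare loss = ½ × 0.5438 × 8.7 = 2.37.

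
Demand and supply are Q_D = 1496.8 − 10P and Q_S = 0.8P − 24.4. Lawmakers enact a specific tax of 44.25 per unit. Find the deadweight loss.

In inverse form: demand P = 149.68 − 0.1Q, supply P = 30.5 + 1.25Q.
Competitive equilibrium: 149.68 − 0.1Q = 30.5 + 1.25Q → Q* = 88.2815, P* = 140.8519.
With the tax, the buyer price exceeds the seller price by 44.25: (149.68 − 0.1Q) − (30.5 + 1.25Q) = 44.25 → Q' = 55.5037.
ΔQ = 88.2815 − 55.5037 = 32.7778; the wedge equals the tax, 44.25.
The triangle = ½ × 32.7778 × 44.25 = 725.21.

725.21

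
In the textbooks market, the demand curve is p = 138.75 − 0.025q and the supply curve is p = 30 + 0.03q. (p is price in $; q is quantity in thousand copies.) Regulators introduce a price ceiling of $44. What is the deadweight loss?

$62753.09 thousand

Competitive equilibrium: 138.75 − 0.025q = 30 + 0.03q → q* = 1977.27273, p* = 89.31818.
At the ceiling p = 44, quantity supplied = (44 − 30)/0.03 = 466.66667.
Willingness to pay at q' = 466.66667: 138.75 − 0.025·466.66667 = 127.08333.
Δq = 1977.27273 − 466.66667 = 1510.60606; wedge = 127.08333 − 44 = 83.08333.
Deadweight loss = ½ × 1510.60606 × 83.08333 = $62753.09 thousand.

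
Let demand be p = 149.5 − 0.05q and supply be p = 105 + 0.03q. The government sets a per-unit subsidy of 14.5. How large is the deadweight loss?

1314.06

Competitive equilibrium: 149.5 − 0.05q = 105 + 0.03q → q* = 556.25, p* = 121.6875.
The subsidy lowers effective supply by 14.5: p = 90.5 + 0.03q.
New quantity: 149.5 − 0.05q = 90.5 + 0.03q → q' = 737.5.
Overproduction Δq = 737.5 − 556.25 = 181.25; wedge = subsidy = 14.5.
Welfare loss = ½ × 181.25 × 14.5 = 1314.06.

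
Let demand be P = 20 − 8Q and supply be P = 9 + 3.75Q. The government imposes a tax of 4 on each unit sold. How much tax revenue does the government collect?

Competitive equilibrium: 20 − 8Q = 9 + 3.75Q → Q* = 0.9362, P* = 12.5106.
With the tax, the buyer price exceeds the seller price by 4: (20 − 8Q) − (9 + 3.75Q) = 4 → Q' = 0.5957.
Tax revenue = 4 × 0.5957 = 2.38.

2.38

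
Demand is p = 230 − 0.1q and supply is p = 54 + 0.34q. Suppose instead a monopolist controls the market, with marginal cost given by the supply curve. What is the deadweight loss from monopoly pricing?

1207.13

Competitive equilibrium: 230 − 0.1q = 54 + 0.34q → q* = 400, p* = 190.
Marginal revenue: MR = 230 − 0.2q. Set MR = MC: 230 − 0.2q = 54 + 0.34q → q_m = 325.9259.
Price p_m = 230 − 0.1·325.9259 = 197.4074; MC(q_m) = 54 + 0.34·325.9259 = 164.8148.
Competitive q* = 400, so Δq = 74.0741; wedge = 197.4074 − 164.8148 = 32.5926.
The triangle = ½ × 74.0741 × 32.5926 = 1207.13.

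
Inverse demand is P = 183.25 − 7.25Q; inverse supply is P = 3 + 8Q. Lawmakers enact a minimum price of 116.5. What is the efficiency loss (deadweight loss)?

Competitive equilibrium: 183.25 − 7.25Q = 3 + 8Q → Q* = 11.8197, P* = 97.5574.
At the floor P = 116.5, quantity demanded = (183.25 − 116.5)/7.25 = 9.2069.
Sellers' marginal cost at Q' = 9.2069: 3 + 8·9.2069 = 76.6552.
ΔQ = 11.8197 − 9.2069 = 2.6128; wedge = 116.5 − 76.6552 = 39.8448.
Deadweight loss = ½ × 2.6128 × 39.8448 = 52.05.

52.05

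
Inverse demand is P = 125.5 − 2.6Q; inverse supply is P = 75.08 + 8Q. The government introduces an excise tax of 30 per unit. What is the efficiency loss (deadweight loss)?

Competitive equilibrium: 125.5 − 2.6Q = 75.08 + 8Q → Q* = 4.7566, P* = 113.1328.
With the tax, the buyer price exceeds the seller price by 30: (125.5 − 2.6Q) − (75.08 + 8Q) = 30 → Q' = 1.9264.
ΔQ = 4.7566 − 1.9264 = 2.8302; the wedge equals the tax, 30.
DWL = ½ × 2.8302 × 30 = 42.45.

42.45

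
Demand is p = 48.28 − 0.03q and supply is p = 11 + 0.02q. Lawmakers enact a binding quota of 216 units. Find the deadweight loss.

7011.904

Competitive equilibrium: 48.28 − 0.03q = 11 + 0.02q → q* = 745.6, p* = 25.912.
At q = 216: demand price = 48.28 − 0.03·216 = 41.8; supply price = 11 + 0.02·216 = 15.32.
Δq = 745.6 − 216 = 529.6; wedge = 41.8 − 15.32 = 26.48.
Welfare loss = ½ × 529.6 × 26.48 = 7011.904.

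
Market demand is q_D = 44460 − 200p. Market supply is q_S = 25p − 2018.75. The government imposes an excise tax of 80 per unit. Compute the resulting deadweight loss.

In inverse form: demand p = 222.3 − 0.005q, supply p = 80.75 + 0.04q.
Competitive equilibrium: 222.3 − 0.005q = 80.75 + 0.04q → q* = 3145.5556, p* = 206.5722.
With the tax, the buyer price exceeds the seller price by 80: (222.3 − 0.005q) − (80.75 + 0.04q) = 80 → q' = 1367.7778.
Δq = 3145.5556 − 1367.7778 = 1777.7778; the wedge equals the tax, 80.
Welfare loss = ½ × 1777.7778 × 80 = 71111.11.

71111.11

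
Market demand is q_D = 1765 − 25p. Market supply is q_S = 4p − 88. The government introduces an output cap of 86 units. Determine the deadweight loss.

965.16

In inverse form: demand p = 70.6 − 0.04q, supply p = 22 + 0.25q.
Competitive equilibrium: 70.6 − 0.04q = 22 + 0.25q → q* = 167.5862, p* = 63.8966.
At q = 86: demand price = 70.6 − 0.04·86 = 67.16; supply price = 22 + 0.25·86 = 43.5.
Δq = 167.5862 − 86 = 81.5862; wedge = 67.16 − 43.5 = 23.66.
Deadweight loss = ½ × 81.5862 × 23.66 = 965.16.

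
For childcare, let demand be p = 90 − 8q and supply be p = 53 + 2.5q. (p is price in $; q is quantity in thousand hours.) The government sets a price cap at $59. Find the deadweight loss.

Competitive equilibrium: 90 − 8q = 53 + 2.5q → q* = 3.5238, p* = 61.8095.
At the ceiling p = 59, quantity supplied = (59 − 53)/2.5 = 2.4.
Willingness to pay at q' = 2.4: 90 − 8·2.4 = 70.8.
Δq = 3.5238 − 2.4 = 1.1238; wedge = 70.8 − 59 = 11.8.
Deadweight loss = ½ × 1.1238 × 11.8 = $6.63 thousand.

$6.63 thousand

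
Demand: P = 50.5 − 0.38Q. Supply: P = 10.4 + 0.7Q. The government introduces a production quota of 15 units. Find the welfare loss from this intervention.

Competitive equilibrium: 50.5 − 0.38Q = 10.4 + 0.7Q → Q* = 37.1296, P* = 36.3907.
At Q = 15: demand price = 50.5 − 0.38·15 = 44.8; supply price = 10.4 + 0.7·15 = 20.9.
ΔQ = 37.1296 − 15 = 22.1296; wedge = 44.8 − 20.9 = 23.9.
DWL = ½ × 22.1296 × 23.9 = 264.45.

264.45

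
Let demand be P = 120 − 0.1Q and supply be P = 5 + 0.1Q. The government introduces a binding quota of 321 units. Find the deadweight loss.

6451.60

Competitive equilibrium: 120 − 0.1Q = 5 + 0.1Q → Q* = 575, P* = 62.5.
At Q = 321: demand price = 120 − 0.1·321 = 87.9; supply price = 5 + 0.1·321 = 37.1.
ΔQ = 575 − 321 = 254; wedge = 87.9 − 37.1 = 50.8.
Welfare loss = ½ × 254 × 50.8 = 6451.60.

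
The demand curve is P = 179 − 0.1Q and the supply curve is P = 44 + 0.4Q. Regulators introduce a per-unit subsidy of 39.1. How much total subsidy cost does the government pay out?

Competitive equilibrium: 179 − 0.1Q = 44 + 0.4Q → Q* = 270, P* = 152.
The subsidy lowers effective supply by 39.1: P = 4.9 + 0.4Q.
New quantity: 179 − 0.1Q = 4.9 + 0.4Q → Q' = 348.2.
Total subsidy cost = 39.1 × 348.2 = 13614.62.

13614.62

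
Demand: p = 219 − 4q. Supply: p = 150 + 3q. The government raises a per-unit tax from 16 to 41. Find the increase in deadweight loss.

Competitive equilibrium: 219 − 4q = 150 + 3q → q* = 9.8571, p* = 179.5714.
For a per-unit tax t: Δq = t/7, so DWL = ½·t·(t/7) = t²/14.
At t = 16: DWL = 18.286. At t = 41: DWL = 120.071.
Increase = 120.071 − 18.286 = 101.79.

101.79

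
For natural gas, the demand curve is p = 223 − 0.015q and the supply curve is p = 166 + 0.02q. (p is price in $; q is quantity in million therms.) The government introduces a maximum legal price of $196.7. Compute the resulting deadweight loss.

Competitive equilibrium: 223 − 0.015q = 166 + 0.02q → q* = 1628.5714, p* = 198.5714.
At the ceiling p = 196.7, quantity supplied = (196.7 − 166)/0.02 = 1535.
Willingness to pay at q' = 1535: 223 − 0.015·1535 = 199.975.
Δq = 1628.5714 − 1535 = 93.5714; wedge = 199.975 − 196.7 = 3.275.
Deadweight loss = ½ × 93.5714 × 3.275 = $153.22 million.

$153.22 million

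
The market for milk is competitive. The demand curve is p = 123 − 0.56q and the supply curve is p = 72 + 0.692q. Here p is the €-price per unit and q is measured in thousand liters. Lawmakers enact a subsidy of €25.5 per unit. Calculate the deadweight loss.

Competitive equilibrium: 123 − 0.56q = 72 + 0.692q → q* = 40.7348, p* = 100.1885.
The subsidy lowers effective supply by 25.5: p = 46.5 + 0.692q.
New quantity: 123 − 0.56q = 46.5 + 0.692q → q' = 61.1022.
Overproduction Δq = 61.1022 − 40.7348 = 20.3674; wedge = subsidy = 25.5.
The triangle = ½ × 20.3674 × 25.5 = €259.68 thousand.

€259.68 thousand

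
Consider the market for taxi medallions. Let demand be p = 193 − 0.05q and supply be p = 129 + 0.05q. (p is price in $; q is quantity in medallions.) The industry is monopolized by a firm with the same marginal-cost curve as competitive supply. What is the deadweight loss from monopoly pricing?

Competitive equilibrium: 193 − 0.05q = 129 + 0.05q → q* = 640, p* = 161.
Marginal revenue: MR = 193 − 0.1q. Set MR = MC: 193 − 0.1q = 129 + 0.05q → q_m = 426.6667.
Price p_m = 193 − 0.05·426.6667 = 171.6667; MC(q_m) = 129 + 0.05·426.6667 = 150.3333.
Competitive q* = 640, so Δq = 213.3333; wedge = 171.6667 − 150.3333 = 21.3334.
The triangle = ½ × 213.3333 × 21.3334 = $2275.56.

$2275.56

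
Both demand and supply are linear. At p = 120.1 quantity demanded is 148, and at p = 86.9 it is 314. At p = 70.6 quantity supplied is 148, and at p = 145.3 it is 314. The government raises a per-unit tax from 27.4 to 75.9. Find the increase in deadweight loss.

3853.88

Demand slope = (86.9 − 120.1)/(314 − 148) = −0.2, so p = 149.7 − 0.2q.
Supply slope = (145.3 − 70.6)/(314 − 148) = 0.45, so p = 4 + 0.45q.
Competitive equilibrium: 149.7 − 0.2q = 4 + 0.45q → q* = 224.1538, p* = 104.8692.
For a per-unit tax t: Δq = t/0.65, so DWL = ½·t·(t/0.65) = t²/1.3.
At t = 27.4: DWL = 577.508. At t = 75.9: DWL = 4431.392.
Increase = 4431.392 − 577.508 = 3853.88.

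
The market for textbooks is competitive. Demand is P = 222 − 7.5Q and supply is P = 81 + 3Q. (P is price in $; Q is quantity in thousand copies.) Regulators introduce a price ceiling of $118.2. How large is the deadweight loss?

Competitive equilibrium: 222 − 7.5Q = 81 + 3Q → Q* = 13.4286, P* = 121.2857.
At the ceiling P = 118.2, quantity supplied = (118.2 − 81)/3 = 12.4.
Willingness to pay at Q' = 12.4: 222 − 7.5·12.4 = 129.
ΔQ = 13.4286 − 12.4 = 1.0286; wedge = 129 − 118.2 = 10.8.
The triangle = ½ × 1.0286 × 10.8 = $5.55 thousand.

$5.55 thousand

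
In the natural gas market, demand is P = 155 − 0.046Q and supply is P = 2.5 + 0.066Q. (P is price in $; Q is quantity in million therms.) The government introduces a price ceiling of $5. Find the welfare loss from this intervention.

Competitive equilibrium: 155 − 0.046Q = 2.5 + 0.066Q → Q* = 1361.60714, P* = 92.36607.
At the ceiling P = 5, quantity supplied = (5 − 2.5)/0.066 = 37.87879.
Willingness to pay at Q' = 37.87879: 155 − 0.046·37.87879 = 153.25758.
ΔQ = 1361.60714 − 37.87879 = 1323.72835; wedge = 153.25758 − 5 = 148.25758.
DWL = ½ × 1323.72835 × 148.25758 = $98126.38 million.

$98126.38 million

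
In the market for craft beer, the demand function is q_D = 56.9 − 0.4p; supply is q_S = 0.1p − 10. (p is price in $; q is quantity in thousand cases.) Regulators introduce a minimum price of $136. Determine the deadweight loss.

$4.84 thousand

In inverse form: demand p = 142.25 − 2.5q, supply p = 100 + 10q.
Competitive equilibrium: 142.25 − 2.5q = 100 + 10q → q* = 3.38, p* = 133.8.
At the floor p = 136, quantity demanded = (142.25 − 136)/2.5 = 2.5.
Sellers' marginal cost at q' = 2.5: 100 + 10·2.5 = 125.
Δq = 3.38 − 2.5 = 0.88; wedge = 136 − 125 = 11.
Welfare loss = ½ × 0.88 × 11 = $4.84 thousand.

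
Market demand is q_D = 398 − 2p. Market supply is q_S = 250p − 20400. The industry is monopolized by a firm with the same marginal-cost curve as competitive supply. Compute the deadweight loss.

In inverse form: demand p = 199 − 0.5q, supply p = 81.6 + 0.004q.
Competitive equilibrium: 199 − 0.5q = 81.6 + 0.004q → q* = 232.9365, p* = 82.5317.
Marginal revenue: MR = 199 − q. Set MR = MC: 199 − q = 81.6 + 0.004q → q_m = 116.9323.
Price p_m = 199 − 0.5·116.9323 = 140.5339; MC(q_m) = 81.6 + 0.004·116.9323 = 82.0677.
Competitive q* = 232.9365, so Δq = 116.0042; wedge = 140.5339 − 82.0677 = 58.4662.
Deadweight loss = ½ × 116.0042 × 58.4662 = 3391.16.

3391.16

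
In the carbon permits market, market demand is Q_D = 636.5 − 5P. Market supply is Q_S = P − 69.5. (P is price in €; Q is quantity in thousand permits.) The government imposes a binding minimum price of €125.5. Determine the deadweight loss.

In inverse form: demand P = 127.3 − 0.2Q, supply P = 69.5 + Q.
Competitive equilibrium: 127.3 − 0.2Q = 69.5 + Q → Q* = 48.1667, P* = 117.6667.
At the floor P = 125.5, quantity demanded = (127.3 − 125.5)/0.2 = 9.
Sellers' marginal cost at Q' = 9: 69.5 + 1·9 = 78.5.
ΔQ = 48.1667 − 9 = 39.1667; wedge = 125.5 − 78.5 = 47.
DWL = ½ × 39.1667 × 47 = €920.42 thousand.

€920.42 thousand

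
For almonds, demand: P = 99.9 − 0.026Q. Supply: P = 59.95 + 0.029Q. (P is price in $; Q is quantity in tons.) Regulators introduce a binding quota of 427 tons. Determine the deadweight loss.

Competitive equilibrium: 99.9 − 0.026Q = 59.95 + 0.029Q → Q* = 726.3636, P* = 81.0145.
At Q = 427: demand price = 99.9 − 0.026·427 = 88.798; supply price = 59.95 + 0.029·427 = 72.333.
ΔQ = 726.3636 − 427 = 299.3636; wedge = 88.798 − 72.333 = 16.465.
Welfare loss = ½ × 299.3636 × 16.465 = $2464.51.

$2464.51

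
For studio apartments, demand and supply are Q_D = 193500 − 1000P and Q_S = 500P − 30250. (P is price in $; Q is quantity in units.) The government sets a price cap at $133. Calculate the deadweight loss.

$98010.42

In inverse form: demand P = 193.5 − 0.001Q, supply P = 60.5 + 0.002Q.
Competitive equilibrium: 193.5 − 0.001Q = 60.5 + 0.002Q → Q* = 44333.3333, P* = 149.1667.
At the ceiling P = 133, quantity supplied = (133 − 60.5)/0.002 = 36250.
Willingness to pay at Q' = 36250: 193.5 − 0.001·36250 = 157.25.
ΔQ = 44333.3333 − 36250 = 8083.3333; wedge = 157.25 − 133 = 24.25.
Welfare loss = ½ × 8083.3333 × 24.25 = $98010.42.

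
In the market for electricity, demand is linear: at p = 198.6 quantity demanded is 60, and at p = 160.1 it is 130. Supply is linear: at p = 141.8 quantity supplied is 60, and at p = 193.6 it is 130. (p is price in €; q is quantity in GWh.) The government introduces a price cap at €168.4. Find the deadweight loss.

Demand slope = (160.1 − 198.6)/(130 − 60) = −0.55, so p = 231.6 − 0.55q.
Supply slope = (193.6 − 141.8)/(130 − 60) = 0.74, so p = 97.4 + 0.74q.
Competitive equilibrium: 231.6 − 0.55q = 97.4 + 0.74q → q* = 104.031, p* = 174.3829.
At the ceiling p = 168.4, quantity supplied = (168.4 − 97.4)/0.74 = 95.9459.
Willingness to pay at q' = 95.9459: 231.6 − 0.55·95.9459 = 178.8298.
Δq = 104.031 − 95.9459 = 8.0851; wedge = 178.8298 − 168.4 = 10.4298.
The triangle = ½ × 8.0851 × 10.4298 = €42.16.

€42.16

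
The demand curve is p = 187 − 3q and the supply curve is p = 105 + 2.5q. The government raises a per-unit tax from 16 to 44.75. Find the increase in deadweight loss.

158.78

Competitive equilibrium: 187 − 3q = 105 + 2.5q → q* = 14.9091, p* = 142.2727.
For a per-unit tax t: Δq = t/5.5, so DWL = ½·t·(t/5.5) = t²/11.
At t = 16: DWL = 23.273. At t = 44.75: DWL = 182.051.
Increase = 182.051 − 23.273 = 158.78.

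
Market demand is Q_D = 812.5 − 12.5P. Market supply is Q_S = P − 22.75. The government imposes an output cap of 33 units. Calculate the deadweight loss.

20.23

In inverse form: demand P = 65 − 0.08Q, supply P = 22.75 + Q.
Competitive equilibrium: 65 − 0.08Q = 22.75 + Q → Q* = 39.1204, P* = 61.8704.
At Q = 33: demand price = 65 − 0.08·33 = 62.36; supply price = 22.75 + 1·33 = 55.75.
ΔQ = 39.1204 − 33 = 6.1204; wedge = 62.36 − 55.75 = 6.61.
DWL = ½ × 6.1204 × 6.61 = 20.23.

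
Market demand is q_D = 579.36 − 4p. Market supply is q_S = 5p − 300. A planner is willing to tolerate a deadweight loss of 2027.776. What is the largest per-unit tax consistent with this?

In inverse form: demand p = 144.84 − 0.25q, supply p = 60 + 0.2q.
Competitive equilibrium: 144.84 − 0.25q = 60 + 0.2q → q* = 188.5333, p* = 97.7067.
A tax t gives Δq = t/0.45 and wedge t, so DWL = t²/0.9.
t²/0.9 = 2027.776 → t² = 1824.9984 → t = 42.72.

42.72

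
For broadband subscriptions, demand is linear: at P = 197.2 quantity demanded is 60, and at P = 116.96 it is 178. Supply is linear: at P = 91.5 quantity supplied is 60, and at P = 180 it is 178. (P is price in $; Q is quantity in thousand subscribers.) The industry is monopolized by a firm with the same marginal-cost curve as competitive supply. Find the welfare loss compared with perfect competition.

$1331.76 thousand

Demand slope = (116.96 − 197.2)/(178 − 60) = −0.68, so P = 238 − 0.68Q.
Supply slope = (180 − 91.5)/(178 − 60) = 0.75, so P = 46.5 + 0.75Q.
Competitive equilibrium: 238 − 0.68Q = 46.5 + 0.75Q → Q* = 133.9161, P* = 146.9371.
Marginal revenue: MR = 238 − 1.36Q. Set MR = MC: 238 − 1.36Q = 46.5 + 0.75Q → Q_m = 90.7583.
Price P_m = 238 − 0.68·90.7583 = 176.2844; MC(Q_m) = 46.5 + 0.75·90.7583 = 114.5687.
Competitive Q* = 133.9161, so ΔQ = 43.1578; wedge = 176.2844 − 114.5687 = 61.7157.
Deadweight loss = ½ × 43.1578 × 61.7157 = $1331.76 thousand.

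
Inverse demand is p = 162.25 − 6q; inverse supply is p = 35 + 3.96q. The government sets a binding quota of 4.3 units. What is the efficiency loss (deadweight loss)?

357.78

Competitive equilibrium: 162.25 − 6q = 35 + 3.96q → q* = 12.7761, p* = 85.5934.
At q = 4.3: demand price = 162.25 − 6·4.3 = 136.45; supply price = 35 + 3.96·4.3 = 52.028.
Δq = 12.7761 − 4.3 = 8.4761; wedge = 136.45 − 52.028 = 84.422.
Welfare loss = ½ × 8.4761 × 84.422 = 357.78.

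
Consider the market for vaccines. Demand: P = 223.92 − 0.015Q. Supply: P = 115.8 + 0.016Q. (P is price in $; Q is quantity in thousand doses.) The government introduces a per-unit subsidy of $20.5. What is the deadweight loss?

$6778.23 thousand

Competitive equilibrium: 223.92 − 0.015Q = 115.8 + 0.016Q → Q* = 3487.7419, P* = 171.6039.
The subsidy lowers effective supply by 20.5: P = 95.3 + 0.016Q.
New quantity: 223.92 − 0.015Q = 95.3 + 0.016Q → Q' = 4149.0323.
Overproduction ΔQ = 4149.0323 − 3487.7419 = 661.2904; wedge = subsidy = 20.5.
The triangle = ½ × 661.2904 × 20.5 = $6778.23 thousand.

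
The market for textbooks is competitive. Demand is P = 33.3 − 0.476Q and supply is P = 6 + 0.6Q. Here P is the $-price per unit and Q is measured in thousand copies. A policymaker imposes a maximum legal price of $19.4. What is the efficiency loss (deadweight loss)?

Competitive equilibrium: 33.3 − 0.476Q = 6 + 0.6Q → Q* = 25.3717, P* = 21.223.
At the ceiling P = 19.4, quantity supplied = (19.4 − 6)/0.6 = 22.3333.
Willingness to pay at Q' = 22.3333: 33.3 − 0.476·22.3333 = 22.6693.
ΔQ = 25.3717 − 22.3333 = 3.0384; wedge = 22.6693 − 19.4 = 3.2693.
DWL = ½ × 3.0384 × 3.2693 = $4.97 thousand.

$4.97 thousand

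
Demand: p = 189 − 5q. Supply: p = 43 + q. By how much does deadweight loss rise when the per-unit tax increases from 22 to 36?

67.67

Competitive equilibrium: 189 − 5q = 43 + q → q* = 24.3333, p* = 67.3333.
For a per-unit tax t: Δq = t/6, so DWL = ½·t·(t/6) = t²/12.
At t = 22: DWL = 40.333. At t = 36: DWL = 108.
Increase = 108 − 40.333 = 67.67.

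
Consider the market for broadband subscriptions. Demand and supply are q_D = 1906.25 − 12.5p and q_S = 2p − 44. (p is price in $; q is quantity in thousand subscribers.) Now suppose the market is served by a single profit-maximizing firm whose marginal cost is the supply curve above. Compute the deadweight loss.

In inverse form: demand p = 152.5 − 0.08q, supply p = 22 + 0.5q.
Competitive equilibrium: 152.5 − 0.08q = 22 + 0.5q → q* = 225, p* = 134.5.
Marginal revenue: MR = 152.5 − 0.16q. Set MR = MC: 152.5 − 0.16q = 22 + 0.5q → q_m = 197.7273.
Price p_m = 152.5 − 0.08·197.7273 = 136.6818; MC(q_m) = 22 + 0.5·197.7273 = 120.8637.
Competitive q* = 225, so Δq = 27.2727; wedge = 136.6818 − 120.8637 = 15.8181.
The triangle = ½ × 27.2727 × 15.8181 = $215.70 thousand.

$215.70 thousand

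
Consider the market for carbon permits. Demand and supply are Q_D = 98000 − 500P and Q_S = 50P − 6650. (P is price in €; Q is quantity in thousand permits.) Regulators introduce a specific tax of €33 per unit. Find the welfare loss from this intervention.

In inverse form: demand P = 196 − 0.002Q, supply P = 133 + 0.02Q.
Competitive equilibrium: 196 − 0.002Q = 133 + 0.02Q → Q* = 2863.6364, P* = 190.2727.
With the tax, the buyer price exceeds the seller price by 33: (196 − 0.002Q) − (133 + 0.02Q) = 33 → Q' = 1363.6364.
ΔQ = 2863.6364 − 1363.6364 = 1500; the wedge equals the tax, 33.
Deadweight loss = ½ × 1500 × 33 = €24750 thousand.

€24750 thousand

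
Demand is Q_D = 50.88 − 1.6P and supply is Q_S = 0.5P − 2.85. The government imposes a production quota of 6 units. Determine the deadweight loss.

In inverse form: demand P = 31.8 − 0.625Q, supply P = 5.7 + 2Q.
Competitive equilibrium: 31.8 − 0.625Q = 5.7 + 2Q → Q* = 9.9429, P* = 25.5857.
At Q = 6: demand price = 31.8 − 0.625·6 = 28.05; supply price = 5.7 + 2·6 = 17.7.
ΔQ = 9.9429 − 6 = 3.9429; wedge = 28.05 − 17.7 = 10.35.
Deadweight loss = ½ × 3.9429 × 10.35 = 20.40.

20.40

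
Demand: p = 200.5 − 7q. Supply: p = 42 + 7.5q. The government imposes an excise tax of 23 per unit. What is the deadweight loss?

Competitive equilibrium: 200.5 − 7q = 42 + 7.5q → q* = 10.931, p* = 123.9828.
With the tax, the buyer price exceeds the seller price by 23: (200.5 − 7q) − (42 + 7.5q) = 23 → q' = 9.3448.
Δq = 10.931 − 9.3448 = 1.5862; the wedge equals the tax, 23.
Welfare loss = ½ × 1.5862 × 23 = 18.24.

18.24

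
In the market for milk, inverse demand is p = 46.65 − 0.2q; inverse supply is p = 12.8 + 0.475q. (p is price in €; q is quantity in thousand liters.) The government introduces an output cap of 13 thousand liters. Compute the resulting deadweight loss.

Competitive equilibrium: 46.65 − 0.2q = 12.8 + 0.475q → q* = 50.1481, p* = 36.6204.
At q = 13: demand price = 46.65 − 0.2·13 = 44.05; supply price = 12.8 + 0.475·13 = 18.975.
Δq = 50.1481 − 13 = 37.1481; wedge = 44.05 − 18.975 = 25.075.
DWL = ½ × 37.1481 × 25.075 = €465.74 thousand.

€465.74 thousand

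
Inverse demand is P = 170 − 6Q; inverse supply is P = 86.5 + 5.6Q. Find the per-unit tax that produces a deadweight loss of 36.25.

29

Competitive equilibrium: 170 − 6Q = 86.5 + 5.6Q → Q* = 7.1983, P* = 126.8103.
A tax t gives ΔQ = t/11.6 and wedge t, so DWL = t²/23.2.
t²/23.2 = 36.25 → t² = 841 → t = 29.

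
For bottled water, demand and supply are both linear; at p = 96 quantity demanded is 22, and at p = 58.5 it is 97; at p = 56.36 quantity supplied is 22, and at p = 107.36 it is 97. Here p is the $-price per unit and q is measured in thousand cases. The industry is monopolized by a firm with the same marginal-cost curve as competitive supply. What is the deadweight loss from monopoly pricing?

$161.52 thousand

Demand slope = (58.5 − 96)/(97 − 22) = −0.5, so p = 107 − 0.5q.
Supply slope = (107.36 − 56.36)/(97 − 22) = 0.68, so p = 41.4 + 0.68q.
Competitive equilibrium: 107 − 0.5q = 41.4 + 0.68q → q* = 55.5932, p* = 79.2034.
Marginal revenue: MR = 107 − q. Set MR = MC: 107 − q = 41.4 + 0.68q → q_m = 39.0476.
Price p_m = 107 − 0.5·39.0476 = 87.4762; MC(q_m) = 41.4 + 0.68·39.0476 = 67.9524.
Competitive q* = 55.5932, so Δq = 16.5456; wedge = 87.4762 − 67.9524 = 19.5238.
The triangle = ½ × 16.5456 × 19.5238 = $161.52 thousand.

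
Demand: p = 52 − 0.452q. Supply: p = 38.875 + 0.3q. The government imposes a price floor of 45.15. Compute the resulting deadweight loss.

1.99

Competitive equilibrium: 52 − 0.452q = 38.875 + 0.3q → q* = 17.4535, p* = 44.111.
At the floor p = 45.15, quantity demanded = (52 − 45.15)/0.452 = 15.1549.
Sellers' marginal cost at q' = 15.1549: 38.875 + 0.3·15.1549 = 43.4215.
Δq = 17.4535 − 15.1549 = 2.2986; wedge = 45.15 − 43.4215 = 1.7285.
DWL = ½ × 2.2986 × 1.7285 = 1.99.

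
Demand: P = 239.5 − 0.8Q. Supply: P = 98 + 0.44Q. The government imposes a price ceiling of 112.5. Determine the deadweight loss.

Competitive equilibrium: 239.5 − 0.8Q = 98 + 0.44Q → Q* = 114.1129, P* = 148.2097.
At the ceiling P = 112.5, quantity supplied = (112.5 − 98)/0.44 = 32.9545.
Willingness to pay at Q' = 32.9545: 239.5 − 0.8·32.9545 = 213.1364.
ΔQ = 114.1129 − 32.9545 = 81.1584; wedge = 213.1364 − 112.5 = 100.6364.
DWL = ½ × 81.1584 × 100.6364 = 4083.74.

4083.74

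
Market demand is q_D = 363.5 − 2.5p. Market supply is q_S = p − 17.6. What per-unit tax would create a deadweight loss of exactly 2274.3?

79.8

In inverse form: demand p = 145.4 − 0.4q, supply p = 17.6 + q.
Competitive equilibrium: 145.4 − 0.4q = 17.6 + q → q* = 91.2857, p* = 108.8857.
A tax t gives Δq = t/1.4 and wedge t, so DWL = t²/2.8.
t²/2.8 = 2274.3 → t² = 6368.04 → t = 79.8.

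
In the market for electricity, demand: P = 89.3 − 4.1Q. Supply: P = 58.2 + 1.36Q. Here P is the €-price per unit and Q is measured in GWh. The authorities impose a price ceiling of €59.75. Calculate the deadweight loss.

Competitive equilibrium: 89.3 − 4.1Q = 58.2 + 1.36Q → Q* = 5.696, P* = 65.9465.
At the ceiling P = 59.75, quantity supplied = (59.75 − 58.2)/1.36 = 1.1397.
Willingness to pay at Q' = 1.1397: 89.3 − 4.1·1.1397 = 84.6272.
ΔQ = 5.696 − 1.1397 = 4.5563; wedge = 84.6272 − 59.75 = 24.8772.
DWL = ½ × 4.5563 × 24.8772 = €56.67.

€56.67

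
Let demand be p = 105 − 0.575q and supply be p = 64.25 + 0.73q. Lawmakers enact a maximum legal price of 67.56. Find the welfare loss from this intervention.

464.88

Competitive equilibrium: 105 − 0.575q = 64.25 + 0.73q → q* = 31.2261, p* = 87.045.
At the ceiling p = 67.56, quantity supplied = (67.56 − 64.25)/0.73 = 4.5342.
Willingness to pay at q' = 4.5342: 105 − 0.575·4.5342 = 102.3928.
Δq = 31.2261 − 4.5342 = 26.6919; wedge = 102.3928 − 67.56 = 34.8328.
Welfare loss = ½ × 26.6919 × 34.8328 = 464.88.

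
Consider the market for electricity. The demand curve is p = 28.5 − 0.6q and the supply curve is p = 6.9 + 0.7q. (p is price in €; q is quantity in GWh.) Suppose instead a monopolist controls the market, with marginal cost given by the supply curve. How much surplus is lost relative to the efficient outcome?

Competitive equilibrium: 28.5 − 0.6q = 6.9 + 0.7q → q* = 16.61538, p* = 18.53077.
Marginal revenue: MR = 28.5 − 1.2q. Set MR = MC: 28.5 − 1.2q = 6.9 + 0.7q → q_m = 11.36842.
Price p_m = 28.5 − 0.6·11.36842 = 21.67895; MC(q_m) = 6.9 + 0.7·11.36842 = 14.85789.
Competitive q* = 16.61538, so Δq = 5.24696; wedge = 21.67895 − 14.85789 = 6.82106.
DWL = ½ × 5.24696 × 6.82106 = €17.89.

€17.89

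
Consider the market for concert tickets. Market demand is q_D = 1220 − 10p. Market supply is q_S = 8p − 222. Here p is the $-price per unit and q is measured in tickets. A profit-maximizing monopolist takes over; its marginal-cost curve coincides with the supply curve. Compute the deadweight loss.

In inverse form: demand p = 122 − 0.1q, supply p = 27.75 + 0.125q.
Competitive equilibrium: 122 − 0.1q = 27.75 + 0.125q → q* = 418.8889, p* = 80.1111.
Marginal revenue: MR = 122 − 0.2q. Set MR = MC: 122 − 0.2q = 27.75 + 0.125q → q_m = 290.
Price p_m = 122 − 0.1·290 = 93; MC(q_m) = 27.75 + 0.125·290 = 64.
Competitive q* = 418.8889, so Δq = 128.8889; wedge = 93 − 64 = 29.
Deadweight loss = ½ × 128.8889 × 29 = $1868.89.

$1868.89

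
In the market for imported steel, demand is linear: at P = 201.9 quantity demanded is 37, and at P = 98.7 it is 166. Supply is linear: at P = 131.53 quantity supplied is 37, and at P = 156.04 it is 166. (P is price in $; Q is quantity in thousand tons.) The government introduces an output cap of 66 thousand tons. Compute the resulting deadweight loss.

Demand slope = (98.7 − 201.9)/(166 − 37) = −0.8, so P = 231.5 − 0.8Q.
Supply slope = (156.04 − 131.53)/(166 − 37) = 0.19, so P = 124.5 + 0.19Q.
Competitive equilibrium: 231.5 − 0.8Q = 124.5 + 0.19Q → Q* = 108.0808, P* = 145.0354.
At Q = 66: demand price = 231.5 − 0.8·66 = 178.7; supply price = 124.5 + 0.19·66 = 137.04.
ΔQ = 108.0808 − 66 = 42.0808; wedge = 178.7 − 137.04 = 41.66.
Welfare loss = ½ × 42.0808 × 41.66 = $876.54 thousand.

$876.54 thousand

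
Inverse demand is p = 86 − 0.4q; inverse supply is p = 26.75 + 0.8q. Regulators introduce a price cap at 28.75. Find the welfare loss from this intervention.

Competitive equilibrium: 86 − 0.4q = 26.75 + 0.8q → q* = 49.375, p* = 66.25.
At the ceiling p = 28.75, quantity supplied = (28.75 − 26.75)/0.8 = 2.5.
Willingness to pay at q' = 2.5: 86 − 0.4·2.5 = 85.
Δq = 49.375 − 2.5 = 46.875; wedge = 85 − 28.75 = 56.25.
Deadweight loss = ½ × 46.875 × 56.25 = 1318.36.

1318.36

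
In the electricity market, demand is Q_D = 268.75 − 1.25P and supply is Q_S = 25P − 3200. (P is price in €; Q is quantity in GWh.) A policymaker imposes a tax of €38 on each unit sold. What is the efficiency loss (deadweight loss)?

In inverse form: demand P = 215 − 0.8Q, supply P = 128 + 0.04Q.
Competitive equilibrium: 215 − 0.8Q = 128 + 0.04Q → Q* = 103.5714, P* = 132.1429.
With the tax, the buyer price exceeds the seller price by 38: (215 − 0.8Q) − (128 + 0.04Q) = 38 → Q' = 58.3333.
ΔQ = 103.5714 − 58.3333 = 45.2381; the wedge equals the tax, 38.
Deadweight loss = ½ × 45.2381 × 38 = €859.52.

€859.52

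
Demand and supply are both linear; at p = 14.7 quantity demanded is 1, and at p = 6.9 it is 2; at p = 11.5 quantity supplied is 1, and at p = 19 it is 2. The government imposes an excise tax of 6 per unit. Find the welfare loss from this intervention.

Demand slope = (6.9 − 14.7)/(2 − 1) = −7.8, so p = 22.5 − 7.8q.
Supply slope = (19 − 11.5)/(2 − 1) = 7.5, so p = 4 + 7.5q.
Competitive equilibrium: 22.5 − 7.8q = 4 + 7.5q → q* = 1.2092, p* = 13.0686.
With the tax, the buyer price exceeds the seller price by 6: (22.5 − 7.8q) − (4 + 7.5q) = 6 → q' = 0.817.
Δq = 1.2092 − 0.817 = 0.3922; the wedge equals the tax, 6.
DWL = ½ × 0.3922 × 6 = 1.18.

1.18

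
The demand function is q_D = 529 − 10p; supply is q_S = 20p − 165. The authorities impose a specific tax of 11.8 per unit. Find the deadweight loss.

In inverse form: demand p = 52.9 − 0.1q, supply p = 8.25 + 0.05q.
Competitive equilibrium: 52.9 − 0.1q = 8.25 + 0.05q → q* = 297.6667, p* = 23.1333.
With the tax, the buyer price exceeds the seller price by 11.8: (52.9 − 0.1q) − (8.25 + 0.05q) = 11.8 → q' = 219.
Δq = 297.6667 − 219 = 78.6667; the wedge equals the tax, 11.8.
Welfare loss = ½ × 78.6667 × 11.8 = 464.13.

464.13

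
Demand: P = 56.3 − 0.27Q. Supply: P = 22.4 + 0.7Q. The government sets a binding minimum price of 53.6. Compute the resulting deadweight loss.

Competitive equilibrium: 56.3 − 0.27Q = 22.4 + 0.7Q → Q* = 34.9485, P* = 46.8639.
At the floor P = 53.6, quantity demanded = (56.3 − 53.6)/0.27 = 10.
Sellers' marginal cost at Q' = 10: 22.4 + 0.7·10 = 29.4.
ΔQ = 34.9485 − 10 = 24.9485; wedge = 53.6 − 29.4 = 24.2.
Welfare loss = ½ × 24.9485 × 24.2 = 301.88.

301.88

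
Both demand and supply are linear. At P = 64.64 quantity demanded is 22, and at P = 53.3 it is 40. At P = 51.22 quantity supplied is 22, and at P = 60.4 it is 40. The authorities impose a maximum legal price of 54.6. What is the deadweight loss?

15.09

Demand slope = (53.3 − 64.64)/(40 − 22) = −0.63, so P = 78.5 − 0.63Q.
Supply slope = (60.4 − 51.22)/(40 − 22) = 0.51, so P = 40 + 0.51Q.
Competitive equilibrium: 78.5 − 0.63Q = 40 + 0.51Q → Q* = 33.7719, P* = 57.2237.
At the ceiling P = 54.6, quantity supplied = (54.6 − 40)/0.51 = 28.6275.
Willingness to pay at Q' = 28.6275: 78.5 − 0.63·28.6275 = 60.4647.
ΔQ = 33.7719 − 28.6275 = 5.1444; wedge = 60.4647 − 54.6 = 5.8647.
DWL = ½ × 5.1444 × 5.8647 = 15.09.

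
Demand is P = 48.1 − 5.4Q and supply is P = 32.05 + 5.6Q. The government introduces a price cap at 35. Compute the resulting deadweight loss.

Competitive equilibrium: 48.1 − 5.4Q = 32.05 + 5.6Q → Q* = 1.4591, P* = 40.2209.
At the ceiling P = 35, quantity supplied = (35 − 32.05)/5.6 = 0.5268.
Willingness to pay at Q' = 0.5268: 48.1 − 5.4·0.5268 = 45.2553.
ΔQ = 1.4591 − 0.5268 = 0.9323; wedge = 45.2553 − 35 = 10.2553.
Deadweight loss = ½ × 0.9323 × 10.2553 = 4.78.

4.78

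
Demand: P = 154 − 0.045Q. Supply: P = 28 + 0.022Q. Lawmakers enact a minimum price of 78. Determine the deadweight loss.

Competitive equilibrium: 154 − 0.045Q = 28 + 0.022Q → Q* = 1880.597, P* = 69.3731.
At the floor P = 78, quantity demanded = (154 − 78)/0.045 = 1688.8889.
Sellers' marginal cost at Q' = 1688.8889: 28 + 0.022·1688.8889 = 65.1556.
ΔQ = 1880.597 − 1688.8889 = 191.7081; wedge = 78 − 65.1556 = 12.8444.
Welfare loss = ½ × 191.7081 × 12.8444 = 1231.19.

1231.19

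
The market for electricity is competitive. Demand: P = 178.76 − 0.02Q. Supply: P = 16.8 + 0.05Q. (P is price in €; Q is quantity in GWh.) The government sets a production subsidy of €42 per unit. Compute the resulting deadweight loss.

€12600

Competitive equilibrium: 178.76 − 0.02Q = 16.8 + 0.05Q → Q* = 2313.7143, P* = 132.4857.
The subsidy lowers effective supply by 42: P = 0.05Q − 25.2.
New quantity: 178.76 − 0.02Q = 0.05Q − 25.2 → Q' = 2913.7143.
Overproduction ΔQ = 2913.7143 − 2313.7143 = 600; wedge = subsidy = 42.
The triangle = ½ × 600 × 42 = €12600.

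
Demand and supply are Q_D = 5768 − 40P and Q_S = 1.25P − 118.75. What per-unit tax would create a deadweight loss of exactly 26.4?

In inverse form: demand P = 144.2 − 0.025Q, supply P = 95 + 0.8Q.
Competitive equilibrium: 144.2 − 0.025Q = 95 + 0.8Q → Q* = 59.6364, P* = 142.7091.
A tax t gives ΔQ = t/0.825 and wedge t, so DWL = t²/1.65.
t²/1.65 = 26.4 → t² = 43.56 → t = 6.6.

6.6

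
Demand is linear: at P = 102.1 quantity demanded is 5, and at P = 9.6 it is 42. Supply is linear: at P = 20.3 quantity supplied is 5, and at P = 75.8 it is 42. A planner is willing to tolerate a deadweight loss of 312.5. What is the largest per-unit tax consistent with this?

Demand slope = (9.6 − 102.1)/(42 − 5) = −2.5, so P = 114.6 − 2.5Q.
Supply slope = (75.8 − 20.3)/(42 − 5) = 1.5, so P = 12.8 + 1.5Q.
Competitive equilibrium: 114.6 − 2.5Q = 12.8 + 1.5Q → Q* = 25.45, P* = 50.975.
A tax t gives ΔQ = t/4 and wedge t, so DWL = t²/8.
t²/8 = 312.5 → t² = 2500 → t = 50.

50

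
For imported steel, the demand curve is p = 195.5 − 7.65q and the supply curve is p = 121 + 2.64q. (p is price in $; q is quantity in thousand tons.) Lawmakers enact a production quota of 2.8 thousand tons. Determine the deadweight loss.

$101.43 thousand

Competitive equilibrium: 195.5 − 7.65q = 121 + 2.64q → q* = 7.24, p* = 140.1137.
At q = 2.8: demand price = 195.5 − 7.65·2.8 = 174.08; supply price = 121 + 2.64·2.8 = 128.392.
Δq = 7.24 − 2.8 = 4.44; wedge = 174.08 − 128.392 = 45.688.
Welfare loss = ½ × 4.44 × 45.688 = $101.43 thousand.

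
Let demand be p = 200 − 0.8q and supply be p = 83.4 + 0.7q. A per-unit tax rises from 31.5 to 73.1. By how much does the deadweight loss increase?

Competitive equilibrium: 200 − 0.8q = 83.4 + 0.7q → q* = 77.7333, p* = 137.8133.
For a per-unit tax t: Δq = t/1.5, so DWL = ½·t·(t/1.5) = t²/3.
At t = 31.5: DWL = 330.75. At t = 73.1: DWL = 1781.203.
Increase = 1781.203 − 330.75 = 1450.45.

1450.45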